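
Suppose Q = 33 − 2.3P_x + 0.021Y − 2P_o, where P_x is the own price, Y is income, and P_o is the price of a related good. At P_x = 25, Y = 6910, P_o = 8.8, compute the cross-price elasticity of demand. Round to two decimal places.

-0.17

First evaluate Q: 33 − 2.3(25) + 0.021(6910) − 2(8.8) = 33 − 57.5 + 145.11 − 17.6 = 103.01.
∂Q/∂P_o = −2, so E_xy = -2·(8.8/103.01) ≈ -0.17.
E_xy < 0: the goods are complements.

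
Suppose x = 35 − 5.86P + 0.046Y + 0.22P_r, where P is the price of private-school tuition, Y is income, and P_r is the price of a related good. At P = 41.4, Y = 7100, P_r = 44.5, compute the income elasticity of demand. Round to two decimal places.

2.54

First evaluate x: 35 − 5.86(41.4) + 0.046(7100) + 0.22(44.5) = 35 − 242.604 + 326.6 + 9.79 = 128.786.
∂x/∂Y = +0.046, so E_I = 0.046·(7100/128.786) ≈ 2.54.
E_I > 1: normal good (luxury).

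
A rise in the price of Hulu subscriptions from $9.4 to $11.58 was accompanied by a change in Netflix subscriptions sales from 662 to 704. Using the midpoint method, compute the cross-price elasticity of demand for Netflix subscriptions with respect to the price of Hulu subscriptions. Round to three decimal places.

0.296

%ΔQ_x = (704 − 662)/[(662+704)/2] = 42/683 ≈ 0.0615.
%ΔP_y = (11.58 − 9.4)/[(9.4+11.58)/2] ≈ 0.2078.
E_xy = 0.0615/0.2078 ≈ 0.296.
E_xy > 0, so Netflix subscriptions and Hulu subscriptions are substitutes.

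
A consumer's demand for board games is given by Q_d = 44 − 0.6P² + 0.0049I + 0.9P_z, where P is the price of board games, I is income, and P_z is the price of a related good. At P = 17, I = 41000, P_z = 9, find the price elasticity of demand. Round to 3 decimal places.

-4.357

First evaluate Q_d: 44 − 0.6(17)² + 0.0049(41000) + 0.9(9) = 44 − 173.4 + 200.9 + 8.1 = 79.6.
∂Q_d/∂P = −2·0.6·P = -20.4, so E_p = -20.4·(17/79.6) ≈ -4.357.
|E_p| > 1: demand is elastic.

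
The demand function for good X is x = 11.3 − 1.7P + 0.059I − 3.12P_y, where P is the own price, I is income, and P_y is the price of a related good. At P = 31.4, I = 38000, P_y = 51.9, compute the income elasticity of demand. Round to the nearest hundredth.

First evaluate x: 11.3 − 1.7(31.4) + 0.059(38000) − 3.12(51.9) = 11.3 − 53.38 + 2242 − 161.928 = 2037.992.
∂x/∂I = +0.059, so E_I = 0.059·(38000/2037.992) ≈ 1.10.
E_I > 1: normal good (luxury).

1.10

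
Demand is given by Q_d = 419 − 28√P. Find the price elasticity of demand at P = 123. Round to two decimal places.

-1.43

At P = 123, Q_d = 108.465.
dQ_d/dP = −28/(2√P) = −28/(2·11.0905).
Point elasticity E = (dQ_d/dP)·(P/Q_d) = -1.2623 × 123/108.465 ≈ -1.43.
|E| > 1, so demand is elastic at this price.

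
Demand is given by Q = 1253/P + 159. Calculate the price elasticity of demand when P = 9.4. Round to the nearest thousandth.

At P = 9.4, Q = 292.2979.
dQ/dP = −1253/P² = −14.1806.
Point elasticity E = (dQ/dP)·(P/Q) = -14.1806 × 9.4/292.2979 ≈ -0.456.
|E| < 1, so demand is inelastic at this price.

-0.456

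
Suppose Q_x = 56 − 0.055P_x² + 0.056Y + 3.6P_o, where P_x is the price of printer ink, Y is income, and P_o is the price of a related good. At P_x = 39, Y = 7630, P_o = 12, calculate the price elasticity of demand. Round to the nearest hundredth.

-0.38

Substituting, Q_x = 56 − 0.055(39)² + 0.056(7630) + 3.6(12) = 56 − 83.655 + 427.28 + 43.2 = 442.825.
∂Q_x/∂P_x = −2·0.055·P_x = -4.29, so E_p = -4.29·(39/442.825) ≈ -0.38.
|E_p| < 1: demand is inelastic.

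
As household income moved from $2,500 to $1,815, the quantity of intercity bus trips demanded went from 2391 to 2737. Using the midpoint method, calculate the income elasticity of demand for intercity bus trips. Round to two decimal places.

-0.43

%ΔQ = (2737 − 2391)/[(2391+2737)/2] = 346/2564 ≈ 0.1349.
%ΔY = (1,815 − 2,500)/[(2,500+1,815)/2] = -685/2157.5 ≈ -0.3175.
E_I = %ΔQ/%ΔY ≈ -0.43.
E_I < 0: inferior good.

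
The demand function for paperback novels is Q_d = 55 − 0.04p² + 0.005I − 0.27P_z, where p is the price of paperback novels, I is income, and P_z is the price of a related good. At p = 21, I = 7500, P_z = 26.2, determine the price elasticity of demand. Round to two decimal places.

Substituting, Q_d = 55 − 0.04(21)² + 0.005(7500) − 0.27(26.2) = 55 − 17.64 + 37.5 − 7.074 = 67.786.
∂Q_d/∂p = −2·0.04·p = -1.68, so E_p = -1.68·(21/67.786) ≈ -0.52.
|E_p| < 1: demand is inelastic.

-0.52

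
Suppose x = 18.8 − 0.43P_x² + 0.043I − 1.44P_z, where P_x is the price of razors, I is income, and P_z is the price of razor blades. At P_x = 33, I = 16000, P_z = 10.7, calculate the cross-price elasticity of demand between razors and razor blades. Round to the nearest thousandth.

-0.069

First evaluate x: 18.8 − 0.43(33)² + 0.043(16000) − 1.44(10.7) = 18.8 − 468.27 + 688 − 15.408 = 223.122.
∂x/∂P_z = −1.44, so E_xy = -1.44·(10.7/223.122) ≈ -0.069.
E_xy < 0: the goods are complements.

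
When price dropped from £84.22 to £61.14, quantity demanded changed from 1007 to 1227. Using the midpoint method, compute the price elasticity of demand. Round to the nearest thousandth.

-0.620

%ΔQ = (1227 − 1007)/[(1007 + 1227)/2] = 220/1117 ≈ 0.1970.
%ΔP = (61.14 − 84.22)/[(84.22 + 61.14)/2] = -23.08/72.68 ≈ -0.3176.
Arc elasticity E = %ΔQ/%ΔP ≈ 0.1970/-0.3176 ≈ -0.620.
|E| < 1: demand is inelastic over this range.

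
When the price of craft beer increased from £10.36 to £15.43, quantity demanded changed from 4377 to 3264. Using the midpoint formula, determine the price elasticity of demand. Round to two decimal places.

%Δq = (3264 − 4377)/[(4377 + 3264)/2] = -1113/3820.5 ≈ -0.2913.
%Δp = (15.43 − 10.36)/[(10.36 + 15.43)/2] = 5.07/12.895 ≈ 0.3932.
Arc elasticity E = %Δq/%Δp ≈ -0.2913/0.3932 ≈ -0.74.
|E| < 1: demand is inelastic over this range.

-0.74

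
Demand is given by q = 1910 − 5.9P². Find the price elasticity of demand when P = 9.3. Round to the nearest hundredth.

At P = 9.3, q = 1399.709.
dq/dP = −2·5.9·P = −109.74.
Point elasticity E = (dq/dP)·(P/q) = -109.74 × 9.3/1399.709 ≈ -0.73.
|E| < 1, so demand is inelastic at this price.

-0.73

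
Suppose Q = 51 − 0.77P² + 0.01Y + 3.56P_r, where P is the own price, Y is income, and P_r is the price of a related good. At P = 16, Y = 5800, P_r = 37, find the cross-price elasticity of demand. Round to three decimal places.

3.021

At the given point, Q = 51 − 0.77(16)² + 0.01(5800) + 3.56(37) = 51 − 197.12 + 58 + 131.72 = 43.6.
∂Q/∂P_r = +3.56, so E_xy = 3.56·(37/43.6) ≈ 3.021.
E_xy > 0: the goods are substitutes.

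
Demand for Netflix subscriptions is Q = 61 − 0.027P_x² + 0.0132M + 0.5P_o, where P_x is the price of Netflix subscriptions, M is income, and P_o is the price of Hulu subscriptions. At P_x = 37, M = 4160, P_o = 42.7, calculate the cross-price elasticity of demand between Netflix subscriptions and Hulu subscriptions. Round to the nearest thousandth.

Substituting, Q = 61 − 0.027(37)² + 0.0132(4160) + 0.5(42.7) = 61 − 36.963 + 54.912 + 21.35 = 100.299.
∂Q/∂P_o = +0.5, so E_xy = 0.5·(42.7/100.299) ≈ 0.213.
E_xy > 0: the goods are substitutes.

0.213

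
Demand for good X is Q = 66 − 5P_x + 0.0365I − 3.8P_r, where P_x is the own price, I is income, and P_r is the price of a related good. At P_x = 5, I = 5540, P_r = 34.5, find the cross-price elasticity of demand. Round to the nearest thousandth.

Substituting, Q = 66 − 5(5) + 0.0365(5540) − 3.8(34.5) = 66 − 25 + 202.21 − 131.1 = 112.11.
∂Q/∂P_r = −3.8, so E_xy = -3.8·(34.5/112.11) ≈ -1.169.
E_xy < 0: the goods are complements.

-1.169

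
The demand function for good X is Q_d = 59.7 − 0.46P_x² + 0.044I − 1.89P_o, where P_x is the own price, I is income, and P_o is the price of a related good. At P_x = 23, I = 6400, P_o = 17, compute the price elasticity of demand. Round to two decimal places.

First evaluate Q_d: 59.7 − 0.46(23)² + 0.044(6400) − 1.89(17) = 59.7 − 243.34 + 281.6 − 32.13 = 65.83.
∂Q_d/∂P_x = −2·0.46·P_x = -21.16, so E_p = -21.16·(23/65.83) ≈ -7.39.
|E_p| > 1: demand is elastic.

-7.39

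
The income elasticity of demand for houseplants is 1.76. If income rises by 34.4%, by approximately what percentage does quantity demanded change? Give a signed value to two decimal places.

%ΔQ ≈ E × %ΔI = (1.76) × (34.4%) ≈ 60.54%.

60.54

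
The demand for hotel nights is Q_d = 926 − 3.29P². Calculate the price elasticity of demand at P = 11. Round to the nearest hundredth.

-1.51

At P = 11, Q_d = 527.91.
dQ_d/dP = −2·3.29·P = −72.38.
Point elasticity E = (dQ_d/dP)·(P/Q_d) = -72.38 × 11/527.91 ≈ -1.51.
|E| > 1, so demand is elastic at this price.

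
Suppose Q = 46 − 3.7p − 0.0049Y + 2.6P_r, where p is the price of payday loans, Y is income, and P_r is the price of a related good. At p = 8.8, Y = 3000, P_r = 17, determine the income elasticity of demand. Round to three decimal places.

At the given point, Q = 46 − 3.7(8.8) − 0.0049(3000) + 2.6(17) = 46 − 32.56 − 14.7 + 44.2 = 42.94.
∂Q/∂Y = −0.0049, so E_I = -0.0049·(3000/42.94) ≈ -0.342.
E_I < 0: inferior good.

-0.342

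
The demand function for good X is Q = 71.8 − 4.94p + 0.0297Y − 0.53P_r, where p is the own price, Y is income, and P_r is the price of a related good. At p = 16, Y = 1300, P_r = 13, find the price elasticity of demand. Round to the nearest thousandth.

At the given point, Q = 71.8 − 4.94(16) + 0.0297(1300) − 0.53(13) = 71.8 − 79.04 + 38.61 − 6.89 = 24.48.
∂Q/∂p = −4.94, so E_p = (−4.94)·(16/24.48) ≈ -3.229.
|E_p| > 1: demand is elastic.

-3.229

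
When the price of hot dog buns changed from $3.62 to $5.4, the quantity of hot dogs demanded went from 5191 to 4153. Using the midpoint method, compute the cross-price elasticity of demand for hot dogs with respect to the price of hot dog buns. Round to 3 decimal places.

%ΔQ_x = (4153 − 5191)/[(5191+4153)/2] = -1038/4672 ≈ -0.2222.
%ΔP_y = (5.4 − 3.62)/[(3.62+5.4)/2] ≈ 0.3947.
E_xy = -0.2222/0.3947 ≈ -0.563.
E_xy < 0, so hot dogs and hot dog buns are complements.

-0.563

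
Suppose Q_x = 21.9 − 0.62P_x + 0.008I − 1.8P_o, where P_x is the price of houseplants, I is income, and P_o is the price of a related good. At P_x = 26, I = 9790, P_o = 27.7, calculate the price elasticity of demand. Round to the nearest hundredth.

At the given point, Q_x = 21.9 − 0.62(26) + 0.008(9790) − 1.8(27.7) = 21.9 − 16.12 + 78.32 − 49.86 = 34.24.
∂Q_x/∂P_x = −0.62, so E_p = (−0.62)·(26/34.24) ≈ -0.47.
|E_p| < 1: demand is inelastic.

-0.47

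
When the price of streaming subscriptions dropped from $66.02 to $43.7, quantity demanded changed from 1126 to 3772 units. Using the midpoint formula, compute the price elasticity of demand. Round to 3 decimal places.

%Δq = (3772 − 1126)/[(1126 + 3772)/2] = 2646/2449 ≈ 1.0804.
%ΔP = (43.7 − 66.02)/[(66.02 + 43.7)/2] = -22.32/54.86 ≈ -0.4069.
Arc elasticity E = %Δq/%ΔP ≈ 1.0804/-0.4069 ≈ -2.656.
|E| > 1: demand is elastic over this range.

-2.656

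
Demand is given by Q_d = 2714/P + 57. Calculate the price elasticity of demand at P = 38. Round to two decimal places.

-0.56

At P = 38, Q_d = 128.4211.
dQ_d/dP = −2714/P² = −1.8795.
Point elasticity E = (dQ_d/dP)·(P/Q_d) = -1.8795 × 38/128.4211 ≈ -0.56.
|E| < 1, so demand is inelastic at this price.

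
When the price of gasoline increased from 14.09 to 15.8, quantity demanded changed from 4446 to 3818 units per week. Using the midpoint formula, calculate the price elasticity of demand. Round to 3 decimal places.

%Δq = (3818 − 4446)/[(4446 + 3818)/2] = -628/4132 ≈ -0.1520.
%Δp = (15.8 − 14.09)/[(14.09 + 15.8)/2] = 1.71/14.945 ≈ 0.1144.
Arc elasticity E = %Δq/%Δp ≈ -0.1520/0.1144 ≈ -1.328.
|E| > 1: demand is elastic over this range.

-1.328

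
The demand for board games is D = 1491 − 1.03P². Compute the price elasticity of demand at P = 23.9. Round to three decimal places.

-1.304

At P = 23.9, D = 902.6537.
dD/dP = −2·1.03·P = −49.234.
Point elasticity E = (dD/dP)·(P/D) = -49.234 × 23.9/902.6537 ≈ -1.304.
|E| > 1, so demand is elastic at this price.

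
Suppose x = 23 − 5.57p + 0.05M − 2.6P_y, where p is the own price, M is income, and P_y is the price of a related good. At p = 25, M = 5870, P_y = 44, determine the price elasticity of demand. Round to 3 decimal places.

-2.216

Substituting, x = 23 − 5.57(25) + 0.05(5870) − 2.6(44) = 23 − 139.25 + 293.5 − 114.4 = 62.85.
∂x/∂p = −5.57, so E_p = (−5.57)·(25/62.85) ≈ -2.216.
|E_p| > 1: demand is elastic.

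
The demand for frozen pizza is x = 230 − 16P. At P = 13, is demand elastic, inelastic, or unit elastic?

elastic

At P = 13, x = 22.
dx/dP = −16.
Point elasticity E = (dx/dP)·(P/x) = -16 × 13/22 ≈ -9.455.
|E| ≈ 9.455 > 1, so demand is elastic.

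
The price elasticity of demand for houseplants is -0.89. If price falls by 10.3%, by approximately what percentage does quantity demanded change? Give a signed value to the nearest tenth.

9.2

%ΔQ ≈ E × %ΔP = (-0.89) × (-10.3%) ≈ 9.2%.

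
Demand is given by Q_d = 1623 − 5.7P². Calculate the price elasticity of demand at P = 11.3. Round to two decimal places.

At P = 11.3, Q_d = 895.167.
dQ_d/dP = −2·5.7·P = −128.82.
Point elasticity E = (dQ_d/dP)·(P/Q_d) = -128.82 × 11.3/895.167 ≈ -1.63.
|E| > 1, so demand is elastic at this price.

-1.63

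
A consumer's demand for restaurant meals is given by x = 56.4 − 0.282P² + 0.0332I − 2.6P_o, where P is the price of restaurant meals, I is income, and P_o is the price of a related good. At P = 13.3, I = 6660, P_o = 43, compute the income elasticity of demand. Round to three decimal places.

Evaluating quantity at (P, I, P_o) gives x = 56.4 − 0.282(13.3)² + 0.0332(6660) − 2.6(43) = 56.4 − 49.883 + 221.112 − 111.8 = 115.829.
∂x/∂I = +0.0332, so E_I = 0.0332·(6660/115.829) ≈ 1.909.
E_I > 1: normal good (luxury).

1.909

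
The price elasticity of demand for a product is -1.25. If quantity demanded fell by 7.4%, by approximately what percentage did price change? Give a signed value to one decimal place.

%ΔQ ≈ E × %ΔP ⇒ %ΔP = %ΔQ / E = (-7.4%)/(-1.25) ≈ 5.9%.

5.9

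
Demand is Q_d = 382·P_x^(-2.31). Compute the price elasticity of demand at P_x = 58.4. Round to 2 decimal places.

For a Cobb–Douglas (constant-elasticity) form Q_d = A·P_x^α·…, the elasticity with respect to P_x equals the exponent α at every point.
Here the exponent on P_x is -2.31, so the price elasticity of demand is -2.31.

-2.31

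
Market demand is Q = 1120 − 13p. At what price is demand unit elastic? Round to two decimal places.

For linear demand Q = a − bp, E = −bp/(a − bp). |E| = 1 ⇒ bp = a − bp ⇒ p = a/(2b).
p = 1120/(2·13) ≈ 43.08.

43.08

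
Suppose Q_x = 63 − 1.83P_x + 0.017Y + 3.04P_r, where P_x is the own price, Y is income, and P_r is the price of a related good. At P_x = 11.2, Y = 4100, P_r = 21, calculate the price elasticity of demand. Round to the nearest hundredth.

-0.12

First evaluate Q_x: 63 − 1.83(11.2) + 0.017(4100) + 3.04(21) = 63 − 20.496 + 69.7 + 63.84 = 176.044.
∂Q_x/∂P_x = −1.83, so E_p = (−1.83)·(11.2/176.044) ≈ -0.12.
|E_p| < 1: demand is inelastic.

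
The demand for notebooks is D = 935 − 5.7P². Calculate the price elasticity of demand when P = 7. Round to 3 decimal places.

-0.852

At P = 7, D = 655.7.
dD/dP = −2·5.7·P = −79.8.
Point elasticity E = (dD/dP)·(P/D) = -79.8 × 7/655.7 ≈ -0.852.
|E| < 1, so demand is inelastic at this price.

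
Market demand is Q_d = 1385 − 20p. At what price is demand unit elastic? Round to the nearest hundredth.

For linear demand Q_d = a − bp, E = −bp/(a − bp). |E| = 1 ⇒ bp = a − bp ⇒ p = a/(2b).
p = 1385/(2·20) ≈ 34.63.

34.63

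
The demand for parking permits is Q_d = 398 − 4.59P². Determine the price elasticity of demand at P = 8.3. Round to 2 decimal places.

-7.73

At P = 8.3, Q_d = 81.7949.
dQ_d/dP = −2·4.59·P = −76.194.
Point elasticity E = (dQ_d/dP)·(P/Q_d) = -76.194 × 8.3/81.7949 ≈ -7.73.
|E| > 1, so demand is elastic at this price.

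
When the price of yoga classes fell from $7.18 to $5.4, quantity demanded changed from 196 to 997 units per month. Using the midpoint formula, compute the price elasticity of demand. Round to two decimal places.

-4.75

%Δq = (997 − 196)/[(196 + 997)/2] = 801/596.5 ≈ 1.3428.
%Δp = (5.4 − 7.18)/[(7.18 + 5.4)/2] = -1.78/6.29 ≈ -0.2830.
Arc elasticity E = %Δq/%Δp ≈ 1.3428/-0.2830 ≈ -4.75.
|E| > 1: demand is elastic over this range.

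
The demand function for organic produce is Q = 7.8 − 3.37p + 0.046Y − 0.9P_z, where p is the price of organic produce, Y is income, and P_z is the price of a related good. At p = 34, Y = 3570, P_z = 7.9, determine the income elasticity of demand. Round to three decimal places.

Q = 7.8 − 3.37(34) + 0.046(3570) − 0.9(7.9) = 7.8 − 114.58 + 164.22 − 7.11 = 50.33.
∂Q/∂Y = +0.046, so E_I = 0.046·(3570/50.33) ≈ 3.263.
E_I > 1: normal good (luxury).

3.263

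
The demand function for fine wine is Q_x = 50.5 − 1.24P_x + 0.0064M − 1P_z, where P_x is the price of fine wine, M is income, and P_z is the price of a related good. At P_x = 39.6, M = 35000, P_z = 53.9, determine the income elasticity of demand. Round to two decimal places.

At the given point, Q_x = 50.5 − 1.24(39.6) + 0.0064(35000) − 1(53.9) = 50.5 − 49.104 + 224 − 53.9 = 171.496.
∂Q_x/∂M = +0.0064, so E_I = 0.0064·(35000/171.496) ≈ 1.31.
E_I > 1: normal good (luxury).

1.31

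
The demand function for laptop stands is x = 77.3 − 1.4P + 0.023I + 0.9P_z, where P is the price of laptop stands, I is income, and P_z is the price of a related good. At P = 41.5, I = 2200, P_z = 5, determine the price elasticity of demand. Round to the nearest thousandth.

-0.782

At the given point, x = 77.3 − 1.4(41.5) + 0.023(2200) + 0.9(5) = 77.3 − 58.1 + 50.6 + 4.5 = 74.3.
∂x/∂P = −1.4, so E_p = (−1.4)·(41.5/74.3) ≈ -0.782.
|E_p| < 1: demand is inelastic.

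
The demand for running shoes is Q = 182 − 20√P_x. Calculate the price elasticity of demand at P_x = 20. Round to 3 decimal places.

At P_x = 20, Q = 92.5573.
dQ/dP_x = −20/(2√P_x) = −20/(2·4.4721).
Point elasticity E = (dQ/dP_x)·(P_x/Q) = -2.2361 × 20/92.5573 ≈ -0.483.
|E| < 1, so demand is inelastic at this price.

-0.483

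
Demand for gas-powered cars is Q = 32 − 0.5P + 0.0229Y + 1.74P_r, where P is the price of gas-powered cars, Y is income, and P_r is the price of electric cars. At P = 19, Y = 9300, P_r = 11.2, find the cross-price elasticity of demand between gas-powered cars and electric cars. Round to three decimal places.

Substituting, Q = 32 − 0.5(19) + 0.0229(9300) + 1.74(11.2) = 32 − 9.5 + 212.97 + 19.488 = 254.958.
∂Q/∂P_r = +1.74, so E_xy = 1.74·(11.2/254.958) ≈ 0.076.
E_xy > 0: the goods are substitutes.

0.076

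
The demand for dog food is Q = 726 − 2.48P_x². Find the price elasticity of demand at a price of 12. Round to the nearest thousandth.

At P_x = 12, Q = 368.88.
dQ/dP_x = −2·2.48·P_x = −59.52.
Point elasticity E = (dQ/dP_x)·(P_x/Q) = -59.52 × 12/368.88 ≈ -1.936.
|E| > 1, so demand is elastic at this price.

-1.936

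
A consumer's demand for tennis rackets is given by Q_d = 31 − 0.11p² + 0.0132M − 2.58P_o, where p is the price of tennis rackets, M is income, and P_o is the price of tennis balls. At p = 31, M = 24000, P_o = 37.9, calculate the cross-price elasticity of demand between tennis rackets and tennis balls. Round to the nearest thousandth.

-0.678

Q_d = 31 − 0.11(31)² + 0.0132(24000) − 2.58(37.9) = 31 − 105.71 + 316.8 − 97.782 = 144.308.
∂Q_d/∂P_o = −2.58, so E_xy = -2.58·(37.9/144.308) ≈ -0.678.
E_xy < 0: the goods are complements.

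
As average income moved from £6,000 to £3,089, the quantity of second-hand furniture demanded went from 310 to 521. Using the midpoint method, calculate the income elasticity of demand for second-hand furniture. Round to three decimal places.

-0.793

%ΔQ = (521 − 310)/[(310+521)/2] = 211/415.5 ≈ 0.5078.
%ΔM = (3,089 − 6,000)/[(6,000+3,089)/2] = -2911/4544.5 ≈ -0.6406.
E_I = %ΔQ/%ΔM ≈ -0.793.
E_I < 0: inferior good.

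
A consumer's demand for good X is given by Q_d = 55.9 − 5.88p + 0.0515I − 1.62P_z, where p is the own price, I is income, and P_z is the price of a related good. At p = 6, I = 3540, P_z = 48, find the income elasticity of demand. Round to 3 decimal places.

1.456

Substituting, Q_d = 55.9 − 5.88(6) + 0.0515(3540) − 1.62(48) = 55.9 − 35.28 + 182.31 − 77.76 = 125.17.
∂Q_d/∂I = +0.0515, so E_I = 0.0515·(3540/125.17) ≈ 1.456.
E_I > 1: normal good (luxury).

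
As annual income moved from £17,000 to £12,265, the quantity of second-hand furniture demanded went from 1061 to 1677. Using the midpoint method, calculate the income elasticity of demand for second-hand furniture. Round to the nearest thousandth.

-1.391

%ΔQ = (1677 − 1061)/[(1061+1677)/2] = 616/1369 ≈ 0.4500.
%ΔI = (12,265 − 17,000)/[(17,000+12,265)/2] = -4735/14632.5 ≈ -0.3236.
E_I = %ΔQ/%ΔI ≈ -1.391.
E_I < 0: inferior good.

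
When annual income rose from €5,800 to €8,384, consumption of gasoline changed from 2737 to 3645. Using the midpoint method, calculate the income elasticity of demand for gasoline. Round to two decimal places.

%ΔQ = (3645 − 2737)/[(2737+3645)/2] = 908/3191 ≈ 0.2846.
%ΔY = (8,384 − 5,800)/[(5,800+8,384)/2] = 2584/7092 ≈ 0.3644.
E_I = %ΔQ/%ΔY ≈ 0.78.
E_I ∈ (0,1): normal good (necessity).

0.78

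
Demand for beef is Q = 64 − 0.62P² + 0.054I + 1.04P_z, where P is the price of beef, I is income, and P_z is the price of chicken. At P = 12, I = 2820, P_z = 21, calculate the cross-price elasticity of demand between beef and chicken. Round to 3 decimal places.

0.147

Q = 64 − 0.62(12)² + 0.054(2820) + 1.04(21) = 64 − 89.28 + 152.28 + 21.84 = 148.84.
∂Q/∂P_z = +1.04, so E_xy = 1.04·(21/148.84) ≈ 0.147.
E_xy > 0: the goods are substitutes.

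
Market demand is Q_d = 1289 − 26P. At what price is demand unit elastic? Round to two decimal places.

24.79

For linear demand Q_d = a − bP, E = −bP/(a − bP). |E| = 1 ⇒ bP = a − bP ⇒ P = a/(2b).
P = 1289/(2·26) ≈ 24.79.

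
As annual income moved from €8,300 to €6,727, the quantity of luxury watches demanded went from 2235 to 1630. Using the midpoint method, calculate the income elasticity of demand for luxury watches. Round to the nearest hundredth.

%ΔQ = (1630 − 2235)/[(2235+1630)/2] = -605/1932.5 ≈ -0.3131.
%ΔY = (6,727 − 8,300)/[(8,300+6,727)/2] = -1573/7513.5 ≈ -0.2094.
E_I = %ΔQ/%ΔY ≈ 1.50.
E_I > 1: normal good (luxury).

1.50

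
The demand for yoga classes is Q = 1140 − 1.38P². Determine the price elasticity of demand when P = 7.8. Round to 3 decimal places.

-0.159

At P = 7.8, Q = 1056.0408.
dQ/dP = −2·1.38·P = −21.528.
Point elasticity E = (dQ/dP)·(P/Q) = -21.528 × 7.8/1056.0408 ≈ -0.159.
|E| < 1, so demand is inelastic at this price.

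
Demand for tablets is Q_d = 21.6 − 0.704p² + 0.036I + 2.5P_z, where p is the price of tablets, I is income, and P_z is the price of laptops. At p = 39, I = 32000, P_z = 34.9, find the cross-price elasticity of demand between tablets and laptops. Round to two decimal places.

0.46

Evaluating quantity at (p, I, P_z) gives Q_d = 21.6 − 0.704(39)² + 0.036(32000) + 2.5(34.9) = 21.6 − 1070.784 + 1152 + 87.25 = 190.066.
∂Q_d/∂P_z = +2.5, so E_xy = 2.5·(34.9/190.066) ≈ 0.46.
E_xy > 0: the goods are substitutes.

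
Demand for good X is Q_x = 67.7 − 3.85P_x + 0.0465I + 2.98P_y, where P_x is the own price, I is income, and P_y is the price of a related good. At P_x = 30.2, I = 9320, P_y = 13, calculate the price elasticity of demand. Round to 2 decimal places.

Substituting, Q_x = 67.7 − 3.85(30.2) + 0.0465(9320) + 2.98(13) = 67.7 − 116.27 + 433.38 + 38.74 = 423.55.
∂Q_x/∂P_x = −3.85, so E_p = (−3.85)·(30.2/423.55) ≈ -0.27.
|E_p| < 1: demand is inelastic.

-0.27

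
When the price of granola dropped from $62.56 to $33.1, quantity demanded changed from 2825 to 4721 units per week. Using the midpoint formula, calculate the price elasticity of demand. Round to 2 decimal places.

%ΔQ = (4721 − 2825)/[(2825 + 4721)/2] = 1896/3773 ≈ 0.5025.
%ΔP = (33.1 − 62.56)/[(62.56 + 33.1)/2] = -29.46/47.83 ≈ -0.6159.
Arc elasticity E = %ΔQ/%ΔP ≈ 0.5025/-0.6159 ≈ -0.82.
|E| < 1: demand is inelastic over this range.

-0.82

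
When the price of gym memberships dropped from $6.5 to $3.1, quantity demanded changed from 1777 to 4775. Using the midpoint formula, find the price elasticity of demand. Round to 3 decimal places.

-1.292

%ΔQ = (4775 − 1777)/[(1777 + 4775)/2] = 2998/3276 ≈ 0.9151.
%Δp = (3.1 − 6.5)/[(6.5 + 3.1)/2] = -3.4/4.8 ≈ -0.7083.
Arc elasticity E = %ΔQ/%Δp ≈ 0.9151/-0.7083 ≈ -1.292.
|E| > 1: demand is elastic over this range.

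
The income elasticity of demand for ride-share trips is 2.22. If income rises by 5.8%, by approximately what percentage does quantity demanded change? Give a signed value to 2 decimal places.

12.88

%ΔQ ≈ E × %ΔI = (2.22) × (5.8%) ≈ 12.88%.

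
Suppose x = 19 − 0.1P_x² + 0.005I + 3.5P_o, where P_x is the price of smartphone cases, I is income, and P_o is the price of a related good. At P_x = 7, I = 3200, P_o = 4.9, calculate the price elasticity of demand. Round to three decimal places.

-0.207

x = 19 − 0.1(7)² + 0.005(3200) + 3.5(4.9) = 19 − 4.9 + 16 + 17.15 = 47.25.
∂x/∂P_x = −2·0.1·P_x = -1.4, so E_p = -1.4·(7/47.25) ≈ -0.207.
|E_p| < 1: demand is inelastic.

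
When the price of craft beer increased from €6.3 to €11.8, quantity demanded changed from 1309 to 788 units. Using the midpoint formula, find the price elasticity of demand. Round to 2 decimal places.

%ΔQ = (788 − 1309)/[(1309 + 788)/2] = -521/1048.5 ≈ -0.4969.
%ΔP = (11.8 − 6.3)/[(6.3 + 11.8)/2] = 5.5/9.05 ≈ 0.6077.
Arc elasticity E = %ΔQ/%ΔP ≈ -0.4969/0.6077 ≈ -0.82.
|E| < 1: demand is inelastic over this range.

-0.82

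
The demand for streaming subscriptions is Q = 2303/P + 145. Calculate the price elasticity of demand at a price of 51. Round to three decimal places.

-0.237

At P = 51, Q = 190.1569.
dQ/dP = −2303/P² = −0.8854.
Point elasticity E = (dQ/dP)·(P/Q) = -0.8854 × 51/190.1569 ≈ -0.237.
|E| < 1, so demand is inelastic at this price.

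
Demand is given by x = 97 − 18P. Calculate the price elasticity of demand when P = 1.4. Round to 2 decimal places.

At P = 1.4, x = 71.8.
dx/dP = −18.
Point elasticity E = (dx/dP)·(P/x) = -18 × 1.4/71.8 ≈ -0.35.
|E| < 1, so demand is inelastic at this price.

-0.35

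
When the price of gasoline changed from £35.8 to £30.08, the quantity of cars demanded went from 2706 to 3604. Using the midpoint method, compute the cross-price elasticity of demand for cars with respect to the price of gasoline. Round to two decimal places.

-1.64

%ΔQ_x = (3604 − 2706)/[(2706+3604)/2] = 898/3155 ≈ 0.2846.
%ΔP_y = (30.08 − 35.8)/[(35.8+30.08)/2] ≈ -0.1736.
E_xy = 0.2846/-0.1736 ≈ -1.64.
E_xy < 0, so cars and gasoline are complements.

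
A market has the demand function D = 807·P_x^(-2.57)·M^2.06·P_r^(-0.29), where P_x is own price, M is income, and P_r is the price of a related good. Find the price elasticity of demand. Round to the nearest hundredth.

For a Cobb–Douglas (constant-elasticity) form D = A·P_x^α·…, the elasticity with respect to P_x equals the exponent α at every point.
Here the exponent on P_x is -2.57, so the price elasticity of demand is -2.57.

-2.57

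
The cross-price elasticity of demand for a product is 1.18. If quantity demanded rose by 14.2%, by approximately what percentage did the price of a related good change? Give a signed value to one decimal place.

%ΔQ ≈ E × %ΔP_y ⇒ %ΔP_y = %ΔQ / E = (14.2%)/(1.18) ≈ 12.0%.

12.0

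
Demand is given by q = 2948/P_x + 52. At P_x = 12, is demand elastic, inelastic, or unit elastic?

inelastic

At P_x = 12, q = 297.6667.
dq/dP_x = −2948/P_x² = −20.4722.
Point elasticity E = (dq/dP_x)·(P_x/q) = -20.4722 × 12/297.6667 ≈ -0.825.
|E| ≈ 0.825 < 1, so demand is inelastic.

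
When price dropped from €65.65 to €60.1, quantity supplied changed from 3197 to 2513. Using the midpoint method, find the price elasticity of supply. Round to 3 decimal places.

2.714

%ΔQ = (2513 − 3197)/[(3197 + 2513)/2] = -684/2855 ≈ -0.2396.
%ΔP = (60.1 − 65.65)/[(65.65 + 60.1)/2] = -5.55/62.875 ≈ -0.0883.
Arc elasticity E = %ΔQ/%ΔP ≈ -0.2396/-0.0883 ≈ 2.714.
|E| > 1: supply is elastic over this range.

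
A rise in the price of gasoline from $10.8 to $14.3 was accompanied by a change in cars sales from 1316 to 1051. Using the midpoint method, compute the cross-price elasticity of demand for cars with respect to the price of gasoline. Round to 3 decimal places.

%ΔQ_x = (1051 − 1316)/[(1316+1051)/2] = -265/1183.5 ≈ -0.2239.
%ΔP_y = (14.3 − 10.8)/[(10.8+14.3)/2] ≈ 0.2789.
E_xy = -0.2239/0.2789 ≈ -0.803.
E_xy < 0, so cars and gasoline are complements.

-0.803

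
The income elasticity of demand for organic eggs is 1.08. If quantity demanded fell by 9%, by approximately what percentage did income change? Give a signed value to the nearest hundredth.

%ΔQ ≈ E × %ΔI ⇒ %ΔI = %ΔQ / E = (-9%)/(1.08) ≈ -8.33%.

-8.33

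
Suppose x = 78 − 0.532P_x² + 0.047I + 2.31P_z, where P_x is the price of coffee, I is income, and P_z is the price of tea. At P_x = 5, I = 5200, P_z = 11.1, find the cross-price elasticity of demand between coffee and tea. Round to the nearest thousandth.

0.077

Substituting, x = 78 − 0.532(5)² + 0.047(5200) + 2.31(11.1) = 78 − 13.3 + 244.4 + 25.641 = 334.741.
∂x/∂P_z = +2.31, so E_xy = 2.31·(11.1/334.741) ≈ 0.077.
E_xy > 0: the goods are substitutes.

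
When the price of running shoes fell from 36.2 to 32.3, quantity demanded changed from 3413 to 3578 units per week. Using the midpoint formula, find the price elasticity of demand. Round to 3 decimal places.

%Δq = (3578 − 3413)/[(3413 + 3578)/2] = 165/3495.5 ≈ 0.0472.
%Δp = (32.3 − 36.2)/[(36.2 + 32.3)/2] = -3.9/34.25 ≈ -0.1139.
Arc elasticity E = %Δq/%Δp ≈ 0.0472/-0.1139 ≈ -0.415.
|E| < 1: demand is inelastic over this range.

-0.415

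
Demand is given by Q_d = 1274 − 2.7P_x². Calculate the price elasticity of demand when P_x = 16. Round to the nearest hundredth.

-2.37

At P_x = 16, Q_d = 582.8.
dQ_d/dP_x = −2·2.7·P_x = −86.4.
Point elasticity E = (dQ_d/dP_x)·(P_x/Q_d) = -86.4 × 16/582.8 ≈ -2.37.
|E| > 1, so demand is elastic at this price.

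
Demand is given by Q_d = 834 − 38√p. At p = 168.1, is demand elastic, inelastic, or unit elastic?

inelastic

At p = 168.1, Q_d = 341.3171.
dQ_d/dp = −38/(2√p) = −38/(2·12.9653).
Point elasticity E = (dQ_d/dp)·(p/Q_d) = -1.4654 × 168.1/341.3171 ≈ -0.722.
|E| ≈ 0.722 < 1, so demand is inelastic.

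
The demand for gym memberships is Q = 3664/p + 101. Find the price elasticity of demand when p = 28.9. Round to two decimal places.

At p = 28.9, Q = 227.782.
dQ/dp = −3664/p² = −4.3869.
Point elasticity E = (dQ/dp)·(p/Q) = -4.3869 × 28.9/227.782 ≈ -0.56.
|E| < 1, so demand is inelastic at this price.

-0.56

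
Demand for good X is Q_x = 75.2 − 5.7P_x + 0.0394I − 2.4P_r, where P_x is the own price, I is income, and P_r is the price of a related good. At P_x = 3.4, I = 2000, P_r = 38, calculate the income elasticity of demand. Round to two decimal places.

1.81

At the given point, Q_x = 75.2 − 5.7(3.4) + 0.0394(2000) − 2.4(38) = 75.2 − 19.38 + 78.8 − 91.2 = 43.42.
∂Q_x/∂I = +0.0394, so E_I = 0.0394·(2000/43.42) ≈ 1.81.
E_I > 1: normal good (luxury).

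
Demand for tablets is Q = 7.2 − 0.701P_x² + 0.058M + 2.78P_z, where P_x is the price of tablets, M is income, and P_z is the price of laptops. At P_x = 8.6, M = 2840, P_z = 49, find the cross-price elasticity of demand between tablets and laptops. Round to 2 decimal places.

0.53

Q = 7.2 − 0.701(8.6)² + 0.058(2840) + 2.78(49) = 7.2 − 51.846 + 164.72 + 136.22 = 256.294.
∂Q/∂P_z = +2.78, so E_xy = 2.78·(49/256.294) ≈ 0.53.
E_xy > 0: the goods are substitutes.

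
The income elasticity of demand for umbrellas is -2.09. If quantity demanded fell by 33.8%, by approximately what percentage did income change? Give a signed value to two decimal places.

16.17

%ΔQ ≈ E × %ΔI ⇒ %ΔI = %ΔQ / E = (-33.8%)/(-2.09) ≈ 16.17%.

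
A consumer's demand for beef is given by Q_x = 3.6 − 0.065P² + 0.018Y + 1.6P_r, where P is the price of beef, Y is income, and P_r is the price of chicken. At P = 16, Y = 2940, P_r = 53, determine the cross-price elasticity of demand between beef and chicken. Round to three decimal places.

Q_x = 3.6 − 0.065(16)² + 0.018(2940) + 1.6(53) = 3.6 − 16.64 + 52.92 + 84.8 = 124.68.
∂Q_x/∂P_r = +1.6, so E_xy = 1.6·(53/124.68) ≈ 0.680.
E_xy > 0: the goods are substitutes.

0.680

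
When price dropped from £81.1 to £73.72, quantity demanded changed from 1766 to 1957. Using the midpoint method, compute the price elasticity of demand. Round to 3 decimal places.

-1.076

%ΔQ = (1957 − 1766)/[(1766 + 1957)/2] = 191/1861.5 ≈ 0.1026.
%Δp = (73.72 − 81.1)/[(81.1 + 73.72)/2] = -7.38/77.41 ≈ -0.0953.
Arc elasticity E = %ΔQ/%Δp ≈ 0.1026/-0.0953 ≈ -1.076.
|E| > 1: demand is elastic over this range.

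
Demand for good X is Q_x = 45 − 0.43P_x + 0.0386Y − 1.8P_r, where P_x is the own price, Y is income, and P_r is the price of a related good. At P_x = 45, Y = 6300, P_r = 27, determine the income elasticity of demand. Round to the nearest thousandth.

1.104

Evaluating quantity at (P_x, Y, P_r) gives Q_x = 45 − 0.43(45) + 0.0386(6300) − 1.8(27) = 45 − 19.35 + 243.18 − 48.6 = 220.23.
∂Q_x/∂Y = +0.0386, so E_I = 0.0386·(6300/220.23) ≈ 1.104.
E_I > 1: normal good (luxury).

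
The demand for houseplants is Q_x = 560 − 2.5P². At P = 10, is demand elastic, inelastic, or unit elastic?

At P = 10, Q_x = 310.
dQ_x/dP = −2·2.5·P = −50.
Point elasticity E = (dQ_x/dP)·(P/Q_x) = -50 × 10/310 ≈ -1.613.
|E| ≈ 1.613 > 1, so demand is elastic.

elastic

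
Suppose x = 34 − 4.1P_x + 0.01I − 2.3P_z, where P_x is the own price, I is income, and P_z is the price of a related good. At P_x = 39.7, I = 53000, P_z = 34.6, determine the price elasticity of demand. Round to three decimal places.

Evaluating quantity at (P_x, I, P_z) gives x = 34 − 4.1(39.7) + 0.01(53000) − 2.3(34.6) = 34 − 162.77 + 530 − 79.58 = 321.65.
∂x/∂P_x = −4.1, so E_p = (−4.1)·(39.7/321.65) ≈ -0.506.
|E_p| < 1: demand is inelastic.

-0.506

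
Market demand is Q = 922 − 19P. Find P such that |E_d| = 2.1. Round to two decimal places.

Set −bP/(a − bP) = −2.1 ⇒ bP = 2.1(a − bP) ⇒ bP(1+2.1) = 2.1·a.
P = 2.1·922/(19·3.1) ≈ 32.87.

32.87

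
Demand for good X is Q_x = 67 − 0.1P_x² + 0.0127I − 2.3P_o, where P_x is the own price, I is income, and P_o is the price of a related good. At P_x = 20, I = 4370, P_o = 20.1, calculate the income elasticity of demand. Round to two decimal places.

1.53

First evaluate Q_x: 67 − 0.1(20)² + 0.0127(4370) − 2.3(20.1) = 67 − 40 + 55.499 − 46.23 = 36.269.
∂Q_x/∂I = +0.0127, so E_I = 0.0127·(4370/36.269) ≈ 1.53.
E_I > 1: normal good (luxury).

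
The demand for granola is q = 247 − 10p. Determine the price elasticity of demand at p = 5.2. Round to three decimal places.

At p = 5.2, q = 195.
dq/dp = −10.
Point elasticity E = (dq/dp)·(p/q) = -10 × 5.2/195 ≈ -0.267.
|E| < 1, so demand is inelastic at this price.

-0.267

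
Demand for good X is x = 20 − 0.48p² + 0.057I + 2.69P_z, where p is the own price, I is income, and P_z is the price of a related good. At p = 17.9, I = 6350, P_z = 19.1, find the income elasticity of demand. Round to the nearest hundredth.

x = 20 − 0.48(17.9)² + 0.057(6350) + 2.69(19.1) = 20 − 153.7968 + 361.95 + 51.379 = 279.5322.
∂x/∂I = +0.057, so E_I = 0.057·(6350/279.5322) ≈ 1.29.
E_I > 1: normal good (luxury).

1.29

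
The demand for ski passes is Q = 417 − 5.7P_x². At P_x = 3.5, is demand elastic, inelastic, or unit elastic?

inelastic

At P_x = 3.5, Q = 347.175.
dQ/dP_x = −2·5.7·P_x = −39.9.
Point elasticity E = (dQ/dP_x)·(P_x/Q) = -39.9 × 3.5/347.175 ≈ -0.402.
|E| ≈ 0.402 < 1, so demand is inelastic.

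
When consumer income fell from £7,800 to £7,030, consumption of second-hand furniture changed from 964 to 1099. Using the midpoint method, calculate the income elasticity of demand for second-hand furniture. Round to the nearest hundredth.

%ΔQ = (1099 − 964)/[(964+1099)/2] = 135/1031.5 ≈ 0.1309.
%ΔI = (7,030 − 7,800)/[(7,800+7,030)/2] = -770/7415 ≈ -0.1038.
E_I = %ΔQ/%ΔI ≈ -1.26.
E_I < 0: inferior good.

-1.26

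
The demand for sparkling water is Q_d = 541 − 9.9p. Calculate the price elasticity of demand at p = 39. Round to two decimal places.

At p = 39, Q_d = 154.9.
dQ_d/dp = −9.9.
Point elasticity E = (dQ_d/dp)·(p/Q_d) = -9.9 × 39/154.9 ≈ -2.49.
|E| > 1, so demand is elastic at this price.

-2.49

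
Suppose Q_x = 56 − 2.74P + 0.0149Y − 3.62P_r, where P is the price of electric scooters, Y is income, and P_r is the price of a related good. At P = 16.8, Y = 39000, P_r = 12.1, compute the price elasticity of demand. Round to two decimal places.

Evaluating quantity at (P, Y, P_r) gives Q_x = 56 − 2.74(16.8) + 0.0149(39000) − 3.62(12.1) = 56 − 46.032 + 581.1 − 43.802 = 547.266.
∂Q_x/∂P = −2.74, so E_p = (−2.74)·(16.8/547.266) ≈ -0.08.
|E_p| < 1: demand is inelastic.

-0.08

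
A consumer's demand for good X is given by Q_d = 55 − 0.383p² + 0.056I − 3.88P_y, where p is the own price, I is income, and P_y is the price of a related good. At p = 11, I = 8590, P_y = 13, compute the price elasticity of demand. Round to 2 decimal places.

-0.21

Substituting, Q_d = 55 − 0.383(11)² + 0.056(8590) − 3.88(13) = 55 − 46.343 + 481.04 − 50.44 = 439.257.
∂Q_d/∂p = −2·0.383·p = -8.426, so E_p = -8.426·(11/439.257) ≈ -0.21.
|E_p| < 1: demand is inelastic.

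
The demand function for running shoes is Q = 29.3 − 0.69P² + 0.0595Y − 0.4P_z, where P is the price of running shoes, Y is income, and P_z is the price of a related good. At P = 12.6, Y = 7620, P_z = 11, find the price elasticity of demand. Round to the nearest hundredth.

-0.59

Substituting, Q = 29.3 − 0.69(12.6)² + 0.0595(7620) − 0.4(11) = 29.3 − 109.5444 + 453.39 − 4.4 = 368.7456.
∂Q/∂P = −2·0.69·P = -17.388, so E_p = -17.388·(12.6/368.7456) ≈ -0.59.
|E_p| < 1: demand is inelastic.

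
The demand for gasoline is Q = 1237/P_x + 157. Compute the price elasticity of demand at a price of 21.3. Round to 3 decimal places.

At P_x = 21.3, Q = 215.0751.
dQ/dP_x = −1237/P_x² = −2.7265.
Point elasticity E = (dQ/dP_x)·(P_x/Q) = -2.7265 × 21.3/215.0751 ≈ -0.270.
|E| < 1, so demand is inelastic at this price.

-0.270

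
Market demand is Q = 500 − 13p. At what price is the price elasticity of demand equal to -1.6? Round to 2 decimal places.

Set −bp/(a − bp) = −1.6 ⇒ bp = 1.6(a − bp) ⇒ bp(1+1.6) = 1.6·a.
p = 1.6·500/(13·2.6) ≈ 23.67.

23.67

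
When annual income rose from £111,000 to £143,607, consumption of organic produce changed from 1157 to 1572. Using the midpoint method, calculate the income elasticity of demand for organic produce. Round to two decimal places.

%ΔQ = (1572 − 1157)/[(1157+1572)/2] = 415/1364.5 ≈ 0.3041.
%ΔY = (143,607 − 111,000)/[(111,000+143,607)/2] = 32607/127303.5 ≈ 0.2561.
E_I = %ΔQ/%ΔY ≈ 1.19.
E_I > 1: normal good (luxury).

1.19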